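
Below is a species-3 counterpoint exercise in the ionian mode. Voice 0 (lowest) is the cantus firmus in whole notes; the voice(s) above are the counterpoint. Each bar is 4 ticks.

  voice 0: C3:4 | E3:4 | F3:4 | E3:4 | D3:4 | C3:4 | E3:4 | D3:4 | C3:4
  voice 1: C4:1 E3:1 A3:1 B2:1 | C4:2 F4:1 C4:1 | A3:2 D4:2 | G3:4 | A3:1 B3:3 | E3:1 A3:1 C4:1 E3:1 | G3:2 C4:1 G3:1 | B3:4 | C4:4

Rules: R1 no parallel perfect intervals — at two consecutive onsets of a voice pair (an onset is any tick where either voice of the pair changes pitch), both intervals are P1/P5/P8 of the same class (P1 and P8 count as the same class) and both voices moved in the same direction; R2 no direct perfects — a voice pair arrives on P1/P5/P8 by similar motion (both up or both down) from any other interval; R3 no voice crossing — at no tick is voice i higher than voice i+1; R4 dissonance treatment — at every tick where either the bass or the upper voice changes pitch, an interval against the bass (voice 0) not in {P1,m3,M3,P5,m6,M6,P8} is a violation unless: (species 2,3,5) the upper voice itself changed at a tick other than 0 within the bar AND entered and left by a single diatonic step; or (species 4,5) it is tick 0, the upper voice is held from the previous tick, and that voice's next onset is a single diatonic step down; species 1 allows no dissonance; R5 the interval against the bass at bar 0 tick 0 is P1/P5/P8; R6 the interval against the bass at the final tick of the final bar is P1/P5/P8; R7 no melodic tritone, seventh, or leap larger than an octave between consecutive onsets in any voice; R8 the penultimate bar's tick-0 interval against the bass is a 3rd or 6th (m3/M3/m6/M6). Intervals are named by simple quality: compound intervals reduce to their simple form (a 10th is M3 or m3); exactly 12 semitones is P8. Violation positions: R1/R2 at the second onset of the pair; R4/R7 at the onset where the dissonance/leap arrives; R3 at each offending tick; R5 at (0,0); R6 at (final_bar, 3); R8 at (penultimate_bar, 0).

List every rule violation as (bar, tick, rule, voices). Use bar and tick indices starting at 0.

(0, 3, R3, (0, 1))
(0, 3, R4, (0, 1))
(0, 3, R7, (1,))
(1, 0, R7, (1,))
(1, 2, R4, (0, 1))

bar 0: v0=C3 v1=C4 downbeat P8
bar 1: v0=E3 v1=C4 downbeat m6
bar 2: v0=F3 v1=A3 downbeat M3
bar 3: v0=E3 v1=G3 downbeat m3
bar 4: v0=D3 v1=A3 downbeat P5
bar 5: v0=C3 v1=E3 downbeat M3
bar 6: v0=E3 v1=G3 downbeat m3
bar 7: v0=D3 v1=B3 downbeat M6
bar 8: v0=C3 v1=C4 downbeat P8
  -> R3 @ bar 0 tick 3 v(0, 1): C3 above B2
  -> R4 @ bar 0 tick 3 v(0, 1): C3/B2 m2 untreated
  -> R7 @ bar 0 tick 3 v(1,): A3->B2 leap 10st
  -> R7 @ bar 1 tick 0 v(1,): B2->C4 leap 13st
  -> R4 @ bar 1 tick 2 v(0, 1): E3/F4 m2 untreated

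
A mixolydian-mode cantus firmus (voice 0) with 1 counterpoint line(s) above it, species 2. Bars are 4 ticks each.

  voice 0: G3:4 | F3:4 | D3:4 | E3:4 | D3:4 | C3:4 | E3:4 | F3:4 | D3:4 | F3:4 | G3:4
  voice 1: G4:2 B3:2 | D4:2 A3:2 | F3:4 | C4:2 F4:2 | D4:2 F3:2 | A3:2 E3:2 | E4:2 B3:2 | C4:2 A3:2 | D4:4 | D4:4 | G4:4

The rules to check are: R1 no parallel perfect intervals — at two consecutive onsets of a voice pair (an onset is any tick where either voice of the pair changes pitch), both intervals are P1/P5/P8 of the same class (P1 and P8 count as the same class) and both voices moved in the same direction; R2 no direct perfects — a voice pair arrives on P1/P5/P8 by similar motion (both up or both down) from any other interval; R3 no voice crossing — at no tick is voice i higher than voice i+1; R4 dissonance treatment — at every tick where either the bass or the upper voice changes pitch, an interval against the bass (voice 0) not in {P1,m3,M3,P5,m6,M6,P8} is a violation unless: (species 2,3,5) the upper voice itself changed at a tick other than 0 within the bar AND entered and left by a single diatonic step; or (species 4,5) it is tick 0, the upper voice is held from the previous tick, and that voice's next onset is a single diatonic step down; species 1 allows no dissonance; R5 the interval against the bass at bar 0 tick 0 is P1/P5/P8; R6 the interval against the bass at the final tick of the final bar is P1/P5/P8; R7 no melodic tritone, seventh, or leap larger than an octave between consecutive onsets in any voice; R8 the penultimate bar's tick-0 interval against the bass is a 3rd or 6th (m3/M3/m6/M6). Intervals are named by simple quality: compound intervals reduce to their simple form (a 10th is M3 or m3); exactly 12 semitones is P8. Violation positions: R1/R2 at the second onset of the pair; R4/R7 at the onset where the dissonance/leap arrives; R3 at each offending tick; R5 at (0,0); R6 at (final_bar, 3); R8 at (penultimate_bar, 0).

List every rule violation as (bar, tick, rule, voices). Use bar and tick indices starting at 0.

(3, 2, R4, (0, 1))
(4, 0, R2, (0, 1))
(6, 0, R2, (0, 1))
(7, 0, R1, (0, 1))
(10, 0, R2, (0, 1))

bar 0: v0=G3 v1=G4 downbeat P8
bar 1: v0=F3 v1=D4 downbeat M6
bar 2: v0=D3 v1=F3 downbeat m3
bar 3: v0=E3 v1=C4 downbeat m6
bar 4: v0=D3 v1=D4 downbeat P8
bar 5: v0=C3 v1=A3 downbeat M6
bar 6: v0=E3 v1=E4 downbeat P8
bar 7: v0=F3 v1=C4 downbeat P5
bar 8: v0=D3 v1=D4 downbeat P8
bar 9: v0=F3 v1=D4 downbeat M6
bar 10: v0=G3 v1=G4 downbeat P8
  -> R4 @ bar 3 tick 2 v(0, 1): E3/F4 m2 untreated
  -> R2 @ bar 4 tick 0 v(0, 1): E3/F4 m2 -> D3/D4 P8 similar
  -> R2 @ bar 6 tick 0 v(0, 1): C3/E3 M3 -> E3/E4 P8 similar
  -> R1 @ bar 7 tick 0 v(0, 1): E3/B3 P5 -> F3/C4 P5 similar
  -> R2 @ bar 10 tick 0 v(0, 1): F3/D4 M6 -> G3/G4 P8 similar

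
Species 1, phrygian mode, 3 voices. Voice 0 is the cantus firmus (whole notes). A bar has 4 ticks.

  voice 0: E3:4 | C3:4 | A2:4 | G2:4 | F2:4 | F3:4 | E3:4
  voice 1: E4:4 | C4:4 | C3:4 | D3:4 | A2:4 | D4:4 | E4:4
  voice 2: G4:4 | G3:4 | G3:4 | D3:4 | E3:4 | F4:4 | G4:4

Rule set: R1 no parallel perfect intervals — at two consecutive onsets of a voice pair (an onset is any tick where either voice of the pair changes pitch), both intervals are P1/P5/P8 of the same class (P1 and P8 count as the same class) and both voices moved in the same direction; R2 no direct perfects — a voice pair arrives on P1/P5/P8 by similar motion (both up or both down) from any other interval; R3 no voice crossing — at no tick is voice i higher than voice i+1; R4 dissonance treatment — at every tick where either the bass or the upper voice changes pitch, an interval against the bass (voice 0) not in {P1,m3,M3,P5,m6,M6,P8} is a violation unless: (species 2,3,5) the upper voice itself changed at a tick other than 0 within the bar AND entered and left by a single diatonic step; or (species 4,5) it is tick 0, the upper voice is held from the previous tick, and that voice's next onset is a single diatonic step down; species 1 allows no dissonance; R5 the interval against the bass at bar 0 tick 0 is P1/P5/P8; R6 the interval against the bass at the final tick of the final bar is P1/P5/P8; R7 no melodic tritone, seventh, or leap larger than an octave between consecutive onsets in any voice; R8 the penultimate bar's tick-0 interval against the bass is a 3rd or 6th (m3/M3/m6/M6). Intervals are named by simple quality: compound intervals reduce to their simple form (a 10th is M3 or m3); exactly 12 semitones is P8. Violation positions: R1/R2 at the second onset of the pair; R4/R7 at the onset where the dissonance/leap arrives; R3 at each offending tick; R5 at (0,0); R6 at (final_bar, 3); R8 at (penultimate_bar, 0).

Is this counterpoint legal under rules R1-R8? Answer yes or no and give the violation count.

No (15 violations)

bar 0: v0=E3 v1=E4 v2=G4 (m3)
bar 1: v0=C3 v1=C4 v2=G3 (P5)
bar 2: v0=A2 v1=C3 v2=G3 (m7)
bar 3: v0=G2 v1=D3 v2=D3 (P5)
bar 4: v0=F2 v1=A2 v2=E3 (M7)
bar 5: v0=F3 v1=D4 v2=F4 (P8)
bar 6: v0=E3 v1=E4 v2=G4 (m3)
  R5 @ bar0.0: opens on m3
  R1 @ bar1.0: E3/E4 P8 -> C3/C4 P8 similar
  R2 @ bar1.0: E3/G4 m3 -> C3/G3 P5 similar
  R3 @ bar1.0: C4 above G3
  R3 @ bar1.1: C4 above G3
  R3 @ bar1.2: C4 above G3
  R3 @ bar1.3: C4 above G3
  R4 @ bar2.0: A2/G3 m7 untreated
  R2 @ bar3.0: A2/G3 m7 -> G2/D3 P5 similar
  R4 @ bar4.0: F2/E3 M7 untreated
  R2 @ bar5.0: F2/E3 M7 -> F3/F4 P8 similar
  R7 @ bar5.0: A2->D4 leap 17st
  R7 @ bar5.0: E3->F4 leap 13st
  R8 @ bar5.0: penult P8 not 3rd/6th
  R6 @ bar6.3: closes on m3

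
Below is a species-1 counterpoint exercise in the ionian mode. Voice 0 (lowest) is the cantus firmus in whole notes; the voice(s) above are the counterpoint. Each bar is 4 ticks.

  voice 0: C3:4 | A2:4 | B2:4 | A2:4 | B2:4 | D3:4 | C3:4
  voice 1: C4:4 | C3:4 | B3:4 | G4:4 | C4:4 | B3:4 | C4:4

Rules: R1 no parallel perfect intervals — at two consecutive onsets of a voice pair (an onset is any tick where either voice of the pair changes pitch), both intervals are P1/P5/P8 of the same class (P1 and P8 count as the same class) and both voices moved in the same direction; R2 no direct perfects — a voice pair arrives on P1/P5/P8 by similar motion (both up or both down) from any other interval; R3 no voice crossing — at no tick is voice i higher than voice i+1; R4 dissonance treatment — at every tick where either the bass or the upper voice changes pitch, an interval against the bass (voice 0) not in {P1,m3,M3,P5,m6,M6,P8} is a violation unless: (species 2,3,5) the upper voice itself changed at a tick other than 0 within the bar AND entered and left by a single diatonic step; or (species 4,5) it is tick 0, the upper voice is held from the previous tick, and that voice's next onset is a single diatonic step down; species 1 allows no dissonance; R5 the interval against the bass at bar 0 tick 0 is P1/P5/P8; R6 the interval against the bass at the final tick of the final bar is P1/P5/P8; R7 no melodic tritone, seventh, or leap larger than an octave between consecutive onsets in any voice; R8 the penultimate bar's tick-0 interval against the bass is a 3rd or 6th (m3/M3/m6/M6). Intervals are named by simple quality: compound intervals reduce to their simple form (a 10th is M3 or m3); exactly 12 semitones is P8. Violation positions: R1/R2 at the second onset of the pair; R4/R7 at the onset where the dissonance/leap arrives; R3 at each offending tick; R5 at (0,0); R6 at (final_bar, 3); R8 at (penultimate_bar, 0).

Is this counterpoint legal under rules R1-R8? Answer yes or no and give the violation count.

bar 0: v0=C3 v1=C4 (P8)
bar 1: v0=A2 v1=C3 (m3)
bar 2: v0=B2 v1=B3 (P8)
bar 3: v0=A2 v1=G4 (m7)
bar 4: v0=B2 v1=C4 (m2)
bar 5: v0=D3 v1=B3 (M6)
bar 6: v0=C3 v1=C4 (P8)
  R2 @ bar2.0: A2/C3 m3 -> B2/B3 P8 similar
  R7 @ bar2.0: C3->B3 leap 11st
  R4 @ bar3.0: A2/G4 m7 untreated
  R4 @ bar4.0: B2/C4 m2 untreated

No (4 violations)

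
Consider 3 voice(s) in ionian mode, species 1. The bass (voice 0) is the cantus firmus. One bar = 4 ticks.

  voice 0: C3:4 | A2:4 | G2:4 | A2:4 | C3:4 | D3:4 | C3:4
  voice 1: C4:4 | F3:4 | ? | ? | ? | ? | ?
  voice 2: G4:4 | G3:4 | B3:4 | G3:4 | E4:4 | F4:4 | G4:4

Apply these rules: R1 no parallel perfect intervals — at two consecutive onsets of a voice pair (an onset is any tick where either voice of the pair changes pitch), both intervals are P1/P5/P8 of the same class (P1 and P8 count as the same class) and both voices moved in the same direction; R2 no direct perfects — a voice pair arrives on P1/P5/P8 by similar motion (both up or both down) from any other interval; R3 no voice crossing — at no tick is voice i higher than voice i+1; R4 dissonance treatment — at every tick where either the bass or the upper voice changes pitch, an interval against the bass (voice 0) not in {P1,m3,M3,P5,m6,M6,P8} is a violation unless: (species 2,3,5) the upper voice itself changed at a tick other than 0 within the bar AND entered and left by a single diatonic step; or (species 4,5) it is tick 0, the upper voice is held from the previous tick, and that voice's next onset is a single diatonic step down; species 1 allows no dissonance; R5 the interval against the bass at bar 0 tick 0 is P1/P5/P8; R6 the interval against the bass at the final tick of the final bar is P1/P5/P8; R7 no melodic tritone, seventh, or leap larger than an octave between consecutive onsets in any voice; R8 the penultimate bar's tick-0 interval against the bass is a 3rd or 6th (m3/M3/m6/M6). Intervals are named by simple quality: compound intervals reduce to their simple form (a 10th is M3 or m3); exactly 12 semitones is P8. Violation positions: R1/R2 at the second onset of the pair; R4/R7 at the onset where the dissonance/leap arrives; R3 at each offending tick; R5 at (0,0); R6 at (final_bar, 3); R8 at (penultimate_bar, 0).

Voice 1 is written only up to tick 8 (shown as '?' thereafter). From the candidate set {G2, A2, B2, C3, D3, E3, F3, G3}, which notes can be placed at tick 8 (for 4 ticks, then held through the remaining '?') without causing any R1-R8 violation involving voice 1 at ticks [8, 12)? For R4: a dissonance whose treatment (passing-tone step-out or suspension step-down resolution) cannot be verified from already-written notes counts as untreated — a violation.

{E3, G3}

G2: violates R2,R7
A2: violates R4
B2: violates R7
C3: violates R4
D3: violates R2
E3: legal
F3: violates R4
G3: legal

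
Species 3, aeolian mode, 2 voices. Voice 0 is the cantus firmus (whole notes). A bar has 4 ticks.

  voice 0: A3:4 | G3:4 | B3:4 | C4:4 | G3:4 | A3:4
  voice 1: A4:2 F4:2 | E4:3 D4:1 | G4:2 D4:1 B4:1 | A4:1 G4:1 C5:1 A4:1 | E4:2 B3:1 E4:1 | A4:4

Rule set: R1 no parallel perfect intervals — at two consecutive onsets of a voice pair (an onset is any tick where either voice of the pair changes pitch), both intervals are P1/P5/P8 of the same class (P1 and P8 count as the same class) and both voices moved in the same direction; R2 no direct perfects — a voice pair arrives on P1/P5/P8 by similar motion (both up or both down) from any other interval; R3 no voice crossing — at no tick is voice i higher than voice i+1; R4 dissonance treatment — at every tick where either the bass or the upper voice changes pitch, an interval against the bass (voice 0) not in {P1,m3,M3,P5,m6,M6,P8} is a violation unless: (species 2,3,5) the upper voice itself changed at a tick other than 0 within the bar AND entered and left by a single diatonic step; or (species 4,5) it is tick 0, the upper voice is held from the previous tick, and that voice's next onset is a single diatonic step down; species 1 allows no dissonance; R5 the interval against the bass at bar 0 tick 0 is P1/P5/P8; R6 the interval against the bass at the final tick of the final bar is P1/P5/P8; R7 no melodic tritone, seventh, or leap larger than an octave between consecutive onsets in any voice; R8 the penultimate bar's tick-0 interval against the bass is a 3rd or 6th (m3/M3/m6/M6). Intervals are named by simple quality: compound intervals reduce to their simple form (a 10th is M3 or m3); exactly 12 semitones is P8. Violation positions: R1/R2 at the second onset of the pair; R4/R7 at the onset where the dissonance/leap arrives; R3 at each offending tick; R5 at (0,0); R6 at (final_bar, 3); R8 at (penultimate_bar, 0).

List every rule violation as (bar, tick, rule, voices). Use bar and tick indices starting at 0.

(5, 0, R2, (0, 1))

bar 0: v0=A3 v1=A4 downbeat P8
bar 1: v0=G3 v1=E4 downbeat M6
bar 2: v0=B3 v1=G4 downbeat m6
bar 3: v0=C4 v1=A4 downbeat M6
bar 4: v0=G3 v1=E4 downbeat M6
bar 5: v0=A3 v1=A4 downbeat P8
  -> R2 @ bar 5 tick 0 v(0, 1): G3/E4 M6 -> A3/A4 P8 similar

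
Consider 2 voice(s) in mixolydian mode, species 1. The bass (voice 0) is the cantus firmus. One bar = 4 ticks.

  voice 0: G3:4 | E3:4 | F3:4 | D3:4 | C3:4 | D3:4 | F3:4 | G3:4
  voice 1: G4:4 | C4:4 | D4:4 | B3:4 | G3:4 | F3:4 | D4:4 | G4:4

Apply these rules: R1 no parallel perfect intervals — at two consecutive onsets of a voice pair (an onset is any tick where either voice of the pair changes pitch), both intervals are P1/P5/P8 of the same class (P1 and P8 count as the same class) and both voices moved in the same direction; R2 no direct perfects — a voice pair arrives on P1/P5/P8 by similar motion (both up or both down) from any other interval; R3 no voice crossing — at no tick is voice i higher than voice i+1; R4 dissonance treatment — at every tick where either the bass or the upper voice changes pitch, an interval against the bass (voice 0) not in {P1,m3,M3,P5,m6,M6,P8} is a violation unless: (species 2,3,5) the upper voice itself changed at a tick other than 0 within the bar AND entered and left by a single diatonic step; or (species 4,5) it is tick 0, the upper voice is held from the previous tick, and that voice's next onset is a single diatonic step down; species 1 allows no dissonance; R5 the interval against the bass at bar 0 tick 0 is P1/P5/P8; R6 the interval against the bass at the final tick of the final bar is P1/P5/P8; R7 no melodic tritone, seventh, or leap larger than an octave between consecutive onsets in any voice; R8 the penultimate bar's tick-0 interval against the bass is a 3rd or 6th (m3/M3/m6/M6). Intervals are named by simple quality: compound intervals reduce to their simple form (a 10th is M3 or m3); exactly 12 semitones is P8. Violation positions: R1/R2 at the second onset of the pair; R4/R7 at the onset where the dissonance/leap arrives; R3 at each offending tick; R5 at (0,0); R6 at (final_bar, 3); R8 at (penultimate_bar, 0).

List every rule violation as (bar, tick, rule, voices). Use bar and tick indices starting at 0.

(4, 0, R2, (0, 1))
(7, 0, R2, (0, 1))

bar 0: v0=G3 v1=G4 downbeat P8
bar 1: v0=E3 v1=C4 downbeat m6
bar 2: v0=F3 v1=D4 downbeat M6
bar 3: v0=D3 v1=B3 downbeat M6
bar 4: v0=C3 v1=G3 downbeat P5
bar 5: v0=D3 v1=F3 downbeat m3
bar 6: v0=F3 v1=D4 downbeat M6
bar 7: v0=G3 v1=G4 downbeat P8
  -> R2 @ bar 4 tick 0 v(0, 1): D3/B3 M6 -> C3/G3 P5 similar
  -> R2 @ bar 7 tick 0 v(0, 1): F3/D4 M6 -> G3/G4 P8 similar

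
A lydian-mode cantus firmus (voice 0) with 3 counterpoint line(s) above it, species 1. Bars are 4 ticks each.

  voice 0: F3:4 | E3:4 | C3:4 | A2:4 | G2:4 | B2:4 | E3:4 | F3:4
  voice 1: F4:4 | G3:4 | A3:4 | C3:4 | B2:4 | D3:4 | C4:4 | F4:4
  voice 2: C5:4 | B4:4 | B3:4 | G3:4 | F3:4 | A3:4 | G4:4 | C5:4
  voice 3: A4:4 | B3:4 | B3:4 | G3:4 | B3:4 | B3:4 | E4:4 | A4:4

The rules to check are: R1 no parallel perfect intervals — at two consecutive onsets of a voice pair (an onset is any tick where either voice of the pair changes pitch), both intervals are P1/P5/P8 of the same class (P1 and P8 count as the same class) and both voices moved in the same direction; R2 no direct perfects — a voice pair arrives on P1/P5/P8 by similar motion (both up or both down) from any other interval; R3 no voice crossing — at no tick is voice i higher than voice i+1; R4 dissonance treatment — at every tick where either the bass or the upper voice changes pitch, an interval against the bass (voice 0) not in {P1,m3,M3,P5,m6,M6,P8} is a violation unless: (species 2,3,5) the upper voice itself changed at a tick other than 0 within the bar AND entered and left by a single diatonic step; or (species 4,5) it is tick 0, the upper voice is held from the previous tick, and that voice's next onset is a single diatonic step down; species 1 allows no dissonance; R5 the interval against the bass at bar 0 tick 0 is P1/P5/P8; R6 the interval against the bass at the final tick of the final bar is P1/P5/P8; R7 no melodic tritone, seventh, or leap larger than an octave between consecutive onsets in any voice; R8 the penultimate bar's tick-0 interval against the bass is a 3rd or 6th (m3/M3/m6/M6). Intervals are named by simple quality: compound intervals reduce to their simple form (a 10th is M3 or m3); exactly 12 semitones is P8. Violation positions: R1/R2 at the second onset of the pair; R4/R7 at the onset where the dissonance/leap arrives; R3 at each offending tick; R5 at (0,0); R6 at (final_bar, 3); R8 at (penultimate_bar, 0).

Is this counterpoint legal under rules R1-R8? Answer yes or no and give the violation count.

bar 0: v0=F3 v1=F4 v2=C5 v3=A4 (M3)
bar 1: v0=E3 v1=G3 v2=B4 v3=B3 (P5)
bar 2: v0=C3 v1=A3 v2=B3 v3=B3 (M7)
bar 3: v0=A2 v1=C3 v2=G3 v3=G3 (m7)
bar 4: v0=G2 v1=B2 v2=F3 v3=B3 (M3)
bar 5: v0=B2 v1=D3 v2=A3 v3=B3 (P8)
bar 6: v0=E3 v1=C4 v2=G4 v3=E4 (P8)
bar 7: v0=F3 v1=F4 v2=C5 v3=A4 (M3)
  R3 @ bar0.0: C5 above A4
  R5 @ bar0.0: opens on M3
  R3 @ bar0.1: C5 above A4
  R3 @ bar0.2: C5 above A4
  R3 @ bar0.3: C5 above A4
  R1 @ bar1.0: F3/C5 P5 -> E3/B4 P5 similar
  R2 @ bar1.0: F3/A4 M3 -> E3/B3 P5 similar
  R2 @ bar1.0: C5/A4 m3 -> B4/B3 P8 similar
  R3 @ bar1.0: B4 above B3
  R7 @ bar1.0: F4->G3 leap 10st
  R7 @ bar1.0: A4->B3 leap 10st
  R3 @ bar1.1: B4 above B3
  R3 @ bar1.2: B4 above B3
  R3 @ bar1.3: B4 above B3
  R4 @ bar2.0: C3/B3 M7 untreated
  R4 @ bar2.0: C3/B3 M7 untreated
  R1 @ bar3.0: B3/B3 P1 -> G3/G3 P1 similar
  R2 @ bar3.0: A3/B3 M2 -> C3/G3 P5 similar
  R2 @ bar3.0: A3/B3 M2 -> C3/G3 P5 similar
  R4 @ bar3.0: A2/G3 m7 untreated
  R4 @ bar3.0: A2/G3 m7 untreated
  R4 @ bar4.0: G2/F3 m7 untreated
  R2 @ bar5.0: B2/F3 TT -> D3/A3 P5 similar
  R4 @ bar5.0: B2/A3 m7 untreated
  R1 @ bar6.0: B2/B3 P8 -> E3/E4 P8 similar
  R1 @ bar6.0: D3/A3 P5 -> C4/G4 P5 similar
  R3 @ bar6.0: G4 above E4
  R7 @ bar6.0: D3->C4 leap 10st
  R7 @ bar6.0: A3->G4 leap 10st
  R8 @ bar6.0: penult P8 not 3rd/6th
  R3 @ bar6.1: G4 above E4
  R3 @ bar6.2: G4 above E4
  R3 @ bar6.3: G4 above E4
  R1 @ bar7.0: C4/G4 P5 -> F4/C5 P5 similar
  R2 @ bar7.0: E3/C4 m6 -> F3/F4 P8 similar
  R2 @ bar7.0: E3/G4 m3 -> F3/C5 P5 similar
  R3 @ bar7.0: C5 above A4
  R3 @ bar7.1: C5 above A4
  R3 @ bar7.2: C5 above A4
  R3 @ bar7.3: C5 above A4
  R6 @ bar7.3: closes on M3

No (41 violations)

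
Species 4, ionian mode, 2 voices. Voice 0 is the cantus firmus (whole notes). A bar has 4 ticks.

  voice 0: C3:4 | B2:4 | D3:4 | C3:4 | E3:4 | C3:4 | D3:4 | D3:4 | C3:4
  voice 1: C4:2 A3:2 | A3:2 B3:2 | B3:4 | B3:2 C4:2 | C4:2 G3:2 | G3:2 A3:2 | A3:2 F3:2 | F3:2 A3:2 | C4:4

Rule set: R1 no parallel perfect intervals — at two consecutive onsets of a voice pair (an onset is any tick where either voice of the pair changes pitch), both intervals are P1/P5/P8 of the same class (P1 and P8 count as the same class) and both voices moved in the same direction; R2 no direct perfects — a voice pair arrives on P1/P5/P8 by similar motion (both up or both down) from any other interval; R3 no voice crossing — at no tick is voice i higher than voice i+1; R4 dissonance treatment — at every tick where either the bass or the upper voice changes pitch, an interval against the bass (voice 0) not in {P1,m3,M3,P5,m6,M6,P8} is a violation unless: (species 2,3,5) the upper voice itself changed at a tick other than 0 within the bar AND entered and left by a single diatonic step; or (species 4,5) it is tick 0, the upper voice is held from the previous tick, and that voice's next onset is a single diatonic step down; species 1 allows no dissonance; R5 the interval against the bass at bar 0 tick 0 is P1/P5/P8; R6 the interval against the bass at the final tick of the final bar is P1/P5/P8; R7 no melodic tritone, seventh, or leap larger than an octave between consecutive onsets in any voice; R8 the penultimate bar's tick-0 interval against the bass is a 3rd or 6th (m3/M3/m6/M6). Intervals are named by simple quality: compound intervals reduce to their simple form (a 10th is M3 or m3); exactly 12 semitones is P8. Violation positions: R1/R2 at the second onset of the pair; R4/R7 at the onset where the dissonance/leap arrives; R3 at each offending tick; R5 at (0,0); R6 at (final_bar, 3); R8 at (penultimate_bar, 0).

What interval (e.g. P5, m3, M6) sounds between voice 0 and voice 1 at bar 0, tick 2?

M6

voice 0=C3 voice 1=A3 -> M6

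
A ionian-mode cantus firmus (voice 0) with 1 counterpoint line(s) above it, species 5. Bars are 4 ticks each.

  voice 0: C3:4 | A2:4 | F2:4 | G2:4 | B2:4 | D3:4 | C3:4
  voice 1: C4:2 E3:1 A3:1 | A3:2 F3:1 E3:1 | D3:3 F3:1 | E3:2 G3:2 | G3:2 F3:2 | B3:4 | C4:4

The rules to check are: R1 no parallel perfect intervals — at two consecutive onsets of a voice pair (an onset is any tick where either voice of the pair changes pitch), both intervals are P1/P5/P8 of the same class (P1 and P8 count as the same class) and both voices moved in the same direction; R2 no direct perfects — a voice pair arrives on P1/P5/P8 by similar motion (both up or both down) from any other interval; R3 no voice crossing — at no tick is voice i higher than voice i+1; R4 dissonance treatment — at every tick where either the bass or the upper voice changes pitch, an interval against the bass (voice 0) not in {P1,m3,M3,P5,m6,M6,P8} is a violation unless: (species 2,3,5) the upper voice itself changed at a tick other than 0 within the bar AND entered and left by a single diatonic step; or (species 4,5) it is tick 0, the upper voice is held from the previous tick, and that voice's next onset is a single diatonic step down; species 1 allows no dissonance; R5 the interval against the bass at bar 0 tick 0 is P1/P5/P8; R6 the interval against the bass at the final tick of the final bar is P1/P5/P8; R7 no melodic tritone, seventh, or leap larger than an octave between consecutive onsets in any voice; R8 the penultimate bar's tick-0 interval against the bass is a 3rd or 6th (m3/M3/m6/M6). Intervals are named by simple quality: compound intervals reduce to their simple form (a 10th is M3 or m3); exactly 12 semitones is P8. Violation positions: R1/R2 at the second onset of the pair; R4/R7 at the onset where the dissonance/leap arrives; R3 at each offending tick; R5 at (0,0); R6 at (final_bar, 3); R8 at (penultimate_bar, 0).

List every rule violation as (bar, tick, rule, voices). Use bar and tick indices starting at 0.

(4, 2, R4, (0, 1))
(5, 0, R7, (1,))

bar 0: v0=C3 v1=C4 downbeat P8
bar 1: v0=A2 v1=A3 downbeat P8
bar 2: v0=F2 v1=D3 downbeat M6
bar 3: v0=G2 v1=E3 downbeat M6
bar 4: v0=B2 v1=G3 downbeat m6
bar 5: v0=D3 v1=B3 downbeat M6
bar 6: v0=C3 v1=C4 downbeat P8
  -> R4 @ bar 4 tick 2 v(0, 1): B2/F3 TT untreated
  -> R7 @ bar 5 tick 0 v(1,): F3->B3 leap 6st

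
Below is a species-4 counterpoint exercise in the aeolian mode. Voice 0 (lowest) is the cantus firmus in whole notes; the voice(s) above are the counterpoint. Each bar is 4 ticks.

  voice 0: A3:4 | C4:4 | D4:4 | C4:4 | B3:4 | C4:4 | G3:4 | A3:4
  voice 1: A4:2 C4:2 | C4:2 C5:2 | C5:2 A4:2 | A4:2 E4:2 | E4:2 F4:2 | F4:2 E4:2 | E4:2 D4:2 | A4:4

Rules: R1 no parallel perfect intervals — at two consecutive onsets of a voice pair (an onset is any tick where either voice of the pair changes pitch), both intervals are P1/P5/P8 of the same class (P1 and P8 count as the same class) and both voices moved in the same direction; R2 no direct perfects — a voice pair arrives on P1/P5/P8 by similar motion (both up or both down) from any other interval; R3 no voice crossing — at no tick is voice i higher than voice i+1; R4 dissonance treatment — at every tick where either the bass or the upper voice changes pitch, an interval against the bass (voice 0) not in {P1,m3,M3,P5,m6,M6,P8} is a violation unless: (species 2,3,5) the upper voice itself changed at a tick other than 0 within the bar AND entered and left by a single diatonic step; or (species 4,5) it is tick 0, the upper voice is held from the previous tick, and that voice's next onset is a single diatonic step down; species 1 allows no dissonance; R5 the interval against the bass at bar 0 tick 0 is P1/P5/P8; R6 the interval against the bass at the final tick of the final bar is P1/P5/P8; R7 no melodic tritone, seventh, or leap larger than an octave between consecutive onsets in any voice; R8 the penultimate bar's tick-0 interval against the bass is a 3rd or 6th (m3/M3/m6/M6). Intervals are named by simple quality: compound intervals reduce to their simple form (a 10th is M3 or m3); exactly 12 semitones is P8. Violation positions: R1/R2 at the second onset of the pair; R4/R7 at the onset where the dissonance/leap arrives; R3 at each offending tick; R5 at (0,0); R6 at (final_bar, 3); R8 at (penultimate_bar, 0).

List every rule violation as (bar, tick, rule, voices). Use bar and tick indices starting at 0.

(2, 0, R4, (0, 1))
(4, 0, R4, (0, 1))
(4, 2, R4, (0, 1))
(7, 0, R2, (0, 1))

bar 0: v0=A3 v1=A4 downbeat P8
bar 1: v0=C4 v1=C4 downbeat P1
bar 2: v0=D4 v1=C5 downbeat m7
bar 3: v0=C4 v1=A4 downbeat M6
bar 4: v0=B3 v1=E4 downbeat P4
bar 5: v0=C4 v1=F4 downbeat P4
bar 6: v0=G3 v1=E4 downbeat M6
bar 7: v0=A3 v1=A4 downbeat P8
  -> R4 @ bar 2 tick 0 v(0, 1): D4/C5 m7 untreated
  -> R4 @ bar 4 tick 0 v(0, 1): B3/E4 P4 untreated
  -> R4 @ bar 4 tick 2 v(0, 1): B3/F4 TT untreated
  -> R2 @ bar 7 tick 0 v(0, 1): G3/D4 P5 -> A3/A4 P8 similar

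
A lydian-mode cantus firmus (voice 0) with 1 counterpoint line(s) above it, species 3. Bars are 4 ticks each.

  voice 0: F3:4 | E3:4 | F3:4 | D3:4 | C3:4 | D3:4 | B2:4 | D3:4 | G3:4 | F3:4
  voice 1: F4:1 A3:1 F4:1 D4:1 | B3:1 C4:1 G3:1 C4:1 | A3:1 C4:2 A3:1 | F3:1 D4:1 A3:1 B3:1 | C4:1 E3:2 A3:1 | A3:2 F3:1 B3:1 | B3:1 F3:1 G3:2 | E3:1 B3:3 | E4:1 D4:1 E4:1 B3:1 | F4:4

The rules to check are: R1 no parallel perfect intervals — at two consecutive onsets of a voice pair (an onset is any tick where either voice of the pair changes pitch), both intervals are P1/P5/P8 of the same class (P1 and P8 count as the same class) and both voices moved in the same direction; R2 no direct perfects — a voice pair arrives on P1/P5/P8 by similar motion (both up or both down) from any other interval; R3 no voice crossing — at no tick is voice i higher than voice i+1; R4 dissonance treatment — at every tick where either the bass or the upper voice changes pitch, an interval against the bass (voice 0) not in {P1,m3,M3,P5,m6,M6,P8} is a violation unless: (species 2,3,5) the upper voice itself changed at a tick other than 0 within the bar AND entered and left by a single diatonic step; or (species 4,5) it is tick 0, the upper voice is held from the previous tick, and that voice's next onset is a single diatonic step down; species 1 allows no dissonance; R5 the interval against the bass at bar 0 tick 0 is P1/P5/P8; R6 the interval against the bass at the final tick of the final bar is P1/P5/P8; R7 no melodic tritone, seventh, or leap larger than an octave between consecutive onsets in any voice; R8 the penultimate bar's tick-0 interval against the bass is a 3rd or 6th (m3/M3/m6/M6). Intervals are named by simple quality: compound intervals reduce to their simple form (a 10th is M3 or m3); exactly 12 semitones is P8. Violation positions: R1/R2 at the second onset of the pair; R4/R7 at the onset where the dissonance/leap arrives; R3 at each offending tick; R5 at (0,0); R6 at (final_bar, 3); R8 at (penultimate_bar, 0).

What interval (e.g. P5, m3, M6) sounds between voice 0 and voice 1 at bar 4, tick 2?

M3

voice 0=C3 voice 1=E3 -> M3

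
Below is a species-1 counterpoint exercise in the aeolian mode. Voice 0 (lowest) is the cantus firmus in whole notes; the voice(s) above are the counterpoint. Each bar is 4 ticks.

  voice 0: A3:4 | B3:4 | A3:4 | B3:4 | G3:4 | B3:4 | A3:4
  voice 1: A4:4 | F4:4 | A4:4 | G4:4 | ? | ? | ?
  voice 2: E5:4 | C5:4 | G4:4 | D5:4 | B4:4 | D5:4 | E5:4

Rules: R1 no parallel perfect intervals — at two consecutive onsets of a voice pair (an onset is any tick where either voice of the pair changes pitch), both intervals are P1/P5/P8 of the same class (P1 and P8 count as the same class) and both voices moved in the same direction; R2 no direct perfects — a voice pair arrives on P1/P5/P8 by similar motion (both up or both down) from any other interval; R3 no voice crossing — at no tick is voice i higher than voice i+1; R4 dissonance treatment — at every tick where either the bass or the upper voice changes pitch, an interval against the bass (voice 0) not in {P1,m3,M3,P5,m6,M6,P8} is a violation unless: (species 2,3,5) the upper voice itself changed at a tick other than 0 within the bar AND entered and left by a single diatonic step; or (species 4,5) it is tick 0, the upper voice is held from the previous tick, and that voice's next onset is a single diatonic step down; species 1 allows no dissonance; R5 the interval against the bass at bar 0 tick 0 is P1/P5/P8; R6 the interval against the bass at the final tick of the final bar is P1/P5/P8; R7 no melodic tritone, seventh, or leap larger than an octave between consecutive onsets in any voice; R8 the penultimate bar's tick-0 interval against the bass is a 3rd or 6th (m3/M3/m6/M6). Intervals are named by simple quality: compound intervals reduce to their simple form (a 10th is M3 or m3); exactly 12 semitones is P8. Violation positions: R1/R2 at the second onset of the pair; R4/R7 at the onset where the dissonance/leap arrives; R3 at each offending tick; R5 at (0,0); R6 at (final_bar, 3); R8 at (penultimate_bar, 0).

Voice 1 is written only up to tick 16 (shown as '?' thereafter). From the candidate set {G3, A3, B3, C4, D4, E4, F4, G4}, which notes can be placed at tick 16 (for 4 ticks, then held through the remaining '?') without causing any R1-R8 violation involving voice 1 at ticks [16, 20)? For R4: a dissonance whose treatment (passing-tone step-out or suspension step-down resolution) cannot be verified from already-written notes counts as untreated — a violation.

{G4}

G3: violates R2
A3: violates R4,R7
B3: violates R2
C4: violates R4
D4: violates R2
E4: violates R1
F4: violates R4
G4: legal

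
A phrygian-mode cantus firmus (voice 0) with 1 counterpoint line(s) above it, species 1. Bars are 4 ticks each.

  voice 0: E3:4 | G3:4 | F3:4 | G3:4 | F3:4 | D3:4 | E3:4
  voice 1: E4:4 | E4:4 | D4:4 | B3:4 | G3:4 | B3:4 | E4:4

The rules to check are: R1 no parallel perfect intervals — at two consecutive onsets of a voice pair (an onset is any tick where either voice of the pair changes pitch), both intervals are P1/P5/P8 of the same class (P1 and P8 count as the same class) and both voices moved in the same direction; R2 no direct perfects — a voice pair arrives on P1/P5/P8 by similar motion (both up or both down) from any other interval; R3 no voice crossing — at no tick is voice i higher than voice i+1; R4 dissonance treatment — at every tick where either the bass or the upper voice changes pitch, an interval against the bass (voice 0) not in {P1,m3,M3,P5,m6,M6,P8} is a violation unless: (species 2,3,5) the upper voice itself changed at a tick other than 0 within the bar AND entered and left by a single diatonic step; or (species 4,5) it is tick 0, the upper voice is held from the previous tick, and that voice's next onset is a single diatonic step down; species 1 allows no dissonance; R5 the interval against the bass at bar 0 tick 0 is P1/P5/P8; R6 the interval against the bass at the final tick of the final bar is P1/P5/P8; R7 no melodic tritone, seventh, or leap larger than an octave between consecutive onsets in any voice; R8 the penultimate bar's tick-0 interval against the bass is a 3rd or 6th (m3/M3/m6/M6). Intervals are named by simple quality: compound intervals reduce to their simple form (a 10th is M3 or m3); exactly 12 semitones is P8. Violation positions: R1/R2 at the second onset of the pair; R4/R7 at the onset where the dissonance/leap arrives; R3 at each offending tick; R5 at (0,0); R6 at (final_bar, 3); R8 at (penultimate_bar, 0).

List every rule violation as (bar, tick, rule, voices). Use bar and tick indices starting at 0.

bar 0: v0=E3 v1=E4 downbeat P8
bar 1: v0=G3 v1=E4 downbeat M6
bar 2: v0=F3 v1=D4 downbeat M6
bar 3: v0=G3 v1=B3 downbeat M3
bar 4: v0=F3 v1=G3 downbeat M2
bar 5: v0=D3 v1=B3 downbeat M6
bar 6: v0=E3 v1=E4 downbeat P8
  -> R4 @ bar 4 tick 0 v(0, 1): F3/G3 M2 untreated
  -> R2 @ bar 6 tick 0 v(0, 1): D3/B3 M6 -> E3/E4 P8 similar

(4, 0, R4, (0, 1))
(6, 0, R2, (0, 1))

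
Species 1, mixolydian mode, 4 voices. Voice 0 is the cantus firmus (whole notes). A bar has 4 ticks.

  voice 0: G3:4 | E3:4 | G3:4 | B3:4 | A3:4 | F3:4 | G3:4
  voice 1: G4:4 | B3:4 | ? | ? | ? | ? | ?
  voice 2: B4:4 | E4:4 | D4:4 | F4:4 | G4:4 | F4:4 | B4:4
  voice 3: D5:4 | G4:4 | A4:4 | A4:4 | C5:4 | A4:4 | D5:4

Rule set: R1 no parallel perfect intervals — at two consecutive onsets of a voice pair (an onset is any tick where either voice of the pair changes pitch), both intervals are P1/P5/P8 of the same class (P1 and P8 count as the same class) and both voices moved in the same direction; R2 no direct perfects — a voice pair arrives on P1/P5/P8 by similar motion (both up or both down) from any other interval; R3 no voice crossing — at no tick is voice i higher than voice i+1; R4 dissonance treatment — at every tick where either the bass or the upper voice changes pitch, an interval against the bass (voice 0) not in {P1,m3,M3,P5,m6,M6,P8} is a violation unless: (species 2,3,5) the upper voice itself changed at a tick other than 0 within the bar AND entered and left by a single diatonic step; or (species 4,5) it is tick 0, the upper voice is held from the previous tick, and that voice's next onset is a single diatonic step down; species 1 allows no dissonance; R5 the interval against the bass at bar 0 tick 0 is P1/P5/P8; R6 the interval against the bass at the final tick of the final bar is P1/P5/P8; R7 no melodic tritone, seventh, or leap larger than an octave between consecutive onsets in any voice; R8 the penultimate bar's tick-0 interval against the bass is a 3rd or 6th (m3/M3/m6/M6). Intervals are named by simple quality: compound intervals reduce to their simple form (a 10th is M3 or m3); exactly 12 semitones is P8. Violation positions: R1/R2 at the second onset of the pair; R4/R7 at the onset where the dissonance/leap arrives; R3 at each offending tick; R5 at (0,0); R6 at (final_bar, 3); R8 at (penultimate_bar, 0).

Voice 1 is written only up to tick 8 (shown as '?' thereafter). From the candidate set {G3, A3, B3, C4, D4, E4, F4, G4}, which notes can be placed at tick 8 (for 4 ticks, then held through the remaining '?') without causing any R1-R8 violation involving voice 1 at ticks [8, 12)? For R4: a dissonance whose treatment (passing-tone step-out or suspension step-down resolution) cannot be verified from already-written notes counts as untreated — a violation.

{B3}

G3: violates R2
A3: violates R4
B3: legal
C4: violates R4
D4: violates R1,R2
E4: violates R3
F4: violates R3,R4,R7
G4: violates R2,R3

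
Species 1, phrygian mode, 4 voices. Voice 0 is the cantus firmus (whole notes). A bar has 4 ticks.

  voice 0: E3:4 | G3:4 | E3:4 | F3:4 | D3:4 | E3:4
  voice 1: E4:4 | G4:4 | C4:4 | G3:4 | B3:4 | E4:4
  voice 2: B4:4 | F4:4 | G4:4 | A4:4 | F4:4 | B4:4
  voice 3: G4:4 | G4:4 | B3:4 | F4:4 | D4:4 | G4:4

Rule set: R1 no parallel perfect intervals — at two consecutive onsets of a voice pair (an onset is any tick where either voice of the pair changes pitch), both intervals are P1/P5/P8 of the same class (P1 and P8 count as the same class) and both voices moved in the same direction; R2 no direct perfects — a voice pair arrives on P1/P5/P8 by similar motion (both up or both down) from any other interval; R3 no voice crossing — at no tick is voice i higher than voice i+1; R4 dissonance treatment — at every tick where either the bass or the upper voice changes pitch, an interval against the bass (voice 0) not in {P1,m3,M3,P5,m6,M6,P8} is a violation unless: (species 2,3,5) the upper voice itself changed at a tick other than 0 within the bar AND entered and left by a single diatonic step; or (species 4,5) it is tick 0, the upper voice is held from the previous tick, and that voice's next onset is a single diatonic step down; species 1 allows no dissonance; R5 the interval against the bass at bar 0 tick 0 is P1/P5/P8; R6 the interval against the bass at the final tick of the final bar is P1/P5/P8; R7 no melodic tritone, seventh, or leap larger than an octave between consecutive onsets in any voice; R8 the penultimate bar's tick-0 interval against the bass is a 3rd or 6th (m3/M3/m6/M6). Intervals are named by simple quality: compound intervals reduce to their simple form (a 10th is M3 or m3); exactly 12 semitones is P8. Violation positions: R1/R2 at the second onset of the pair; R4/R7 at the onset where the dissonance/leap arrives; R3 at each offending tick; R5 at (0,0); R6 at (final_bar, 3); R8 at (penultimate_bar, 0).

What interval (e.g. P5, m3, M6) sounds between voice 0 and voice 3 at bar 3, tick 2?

voice 0=F3 voice 3=F4 -> P8

P8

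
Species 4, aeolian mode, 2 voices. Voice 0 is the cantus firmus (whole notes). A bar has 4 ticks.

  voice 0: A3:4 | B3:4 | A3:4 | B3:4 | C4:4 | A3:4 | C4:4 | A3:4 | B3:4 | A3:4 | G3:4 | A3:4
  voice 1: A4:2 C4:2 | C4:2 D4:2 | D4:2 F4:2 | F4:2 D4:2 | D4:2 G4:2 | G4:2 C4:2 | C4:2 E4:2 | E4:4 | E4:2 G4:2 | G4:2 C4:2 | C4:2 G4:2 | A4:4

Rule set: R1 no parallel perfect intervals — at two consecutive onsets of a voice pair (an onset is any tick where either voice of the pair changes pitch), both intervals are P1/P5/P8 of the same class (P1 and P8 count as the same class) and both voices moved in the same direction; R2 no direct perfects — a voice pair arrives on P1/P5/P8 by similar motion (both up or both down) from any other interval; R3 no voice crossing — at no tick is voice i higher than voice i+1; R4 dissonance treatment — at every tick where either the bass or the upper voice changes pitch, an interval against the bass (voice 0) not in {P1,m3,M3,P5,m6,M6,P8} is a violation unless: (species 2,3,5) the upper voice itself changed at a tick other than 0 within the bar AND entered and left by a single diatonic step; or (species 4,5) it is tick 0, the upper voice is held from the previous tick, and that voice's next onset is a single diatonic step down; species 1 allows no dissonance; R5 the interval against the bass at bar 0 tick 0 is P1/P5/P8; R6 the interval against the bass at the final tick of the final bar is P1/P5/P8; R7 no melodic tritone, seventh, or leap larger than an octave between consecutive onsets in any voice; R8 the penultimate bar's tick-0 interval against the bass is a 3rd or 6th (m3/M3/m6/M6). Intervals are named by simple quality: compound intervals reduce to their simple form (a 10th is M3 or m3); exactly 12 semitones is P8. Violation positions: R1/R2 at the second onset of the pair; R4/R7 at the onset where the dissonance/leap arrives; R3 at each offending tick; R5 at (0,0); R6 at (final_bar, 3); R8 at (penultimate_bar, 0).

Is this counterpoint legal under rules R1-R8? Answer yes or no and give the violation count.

bar 0: v0=A3 v1=A4 (P8)
bar 1: v0=B3 v1=C4 (m2)
bar 2: v0=A3 v1=D4 (P4)
bar 3: v0=B3 v1=F4 (TT)
bar 4: v0=C4 v1=D4 (M2)
bar 5: v0=A3 v1=G4 (m7)
bar 6: v0=C4 v1=C4 (P1)
bar 7: v0=A3 v1=E4 (P5)
bar 8: v0=B3 v1=E4 (P4)
bar 9: v0=A3 v1=G4 (m7)
bar 10: v0=G3 v1=C4 (P4)
bar 11: v0=A3 v1=A4 (P8)
  R4 @ bar1.0: B3/C4 m2 untreated
  R4 @ bar2.0: A3/D4 P4 untreated
  R4 @ bar3.0: B3/F4 TT untreated
  R4 @ bar4.0: C4/D4 M2 untreated
  R4 @ bar5.0: A3/G4 m7 untreated
  R4 @ bar8.0: B3/E4 P4 untreated
  R4 @ bar9.0: A3/G4 m7 untreated
  R4 @ bar10.0: G3/C4 P4 untreated
  R8 @ bar10.0: penult P4 not 3rd/6th
  R1 @ bar11.0: G3/G4 P8 -> A3/A4 P8 similar

No (10 violations)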